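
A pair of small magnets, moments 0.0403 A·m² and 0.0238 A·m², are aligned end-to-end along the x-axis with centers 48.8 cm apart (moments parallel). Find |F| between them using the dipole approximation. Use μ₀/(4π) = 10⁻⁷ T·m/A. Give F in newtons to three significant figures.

F ≈ 1.01×10⁻⁸ N

On-axis B of dipole 1: B = (μ₀/4π)·2m₁/r³. Force on dipole 2: F = m₂·dB/dr.
dB/dr = −(μ₀/4π)·6m₁/r⁴, so |F| = (μ₀/4π)·6m₁m₂/r⁴.
F = 6(10⁻⁷)(0.0403)(0.0238)/(0.488)⁴ = 1.015×10⁻⁸ N.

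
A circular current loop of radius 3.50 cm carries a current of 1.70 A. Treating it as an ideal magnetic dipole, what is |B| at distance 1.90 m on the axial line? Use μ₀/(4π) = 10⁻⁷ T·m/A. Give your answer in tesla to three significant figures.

B ≈ 1.91×10⁻¹⁰ T

Magnetic moment m = IA = Iπa² = (1.70)·π·(0.0350)² = 0.006542 A·m².
On axis B = (μ₀/4π)·2m/r³.
B = 2·(10⁻⁷)·(0.006542) / (1.90)³ = 1.908×10⁻¹⁰ T.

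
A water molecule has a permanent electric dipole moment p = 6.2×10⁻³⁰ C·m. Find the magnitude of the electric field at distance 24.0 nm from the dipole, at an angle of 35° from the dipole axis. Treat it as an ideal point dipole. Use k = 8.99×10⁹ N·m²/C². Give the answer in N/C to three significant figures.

At angle θ the dipole field magnitude is E = (kp/r³)·√(1 + 3cos²θ).
kp/r³ = (8.99×10⁹)(6.20×10⁻³⁰) / (2.40×10⁻⁸)³ = 4032 N/C.
√(1 + 3cos²35°) = √(1 + 3·0.6710) = √3.0130 ≈ 1.7358.
E ≈ 4032 × 1.736 = 6999 N/C.

E ≈ 7000 N/C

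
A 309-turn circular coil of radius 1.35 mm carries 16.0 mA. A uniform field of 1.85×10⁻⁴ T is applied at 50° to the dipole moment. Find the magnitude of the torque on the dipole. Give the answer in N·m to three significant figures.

τ ≈ 4.01×10⁻⁹ N·m

m = NIA = NIπa² = 309·(0.0160)·π·(0.00135)² = 2.831×10⁻⁵ A·m².
Torque on a magnetic dipole: τ = mB sinθ.
τ = (2.831×10⁻⁵)(1.85×10⁻⁴)·sin50° = 4.012×10⁻⁹ N·m.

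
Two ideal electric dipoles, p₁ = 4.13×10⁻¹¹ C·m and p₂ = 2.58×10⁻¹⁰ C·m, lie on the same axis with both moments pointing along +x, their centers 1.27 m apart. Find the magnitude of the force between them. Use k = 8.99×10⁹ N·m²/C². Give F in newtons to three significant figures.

On-axis field of dipole 1 at distance r: E = 2kp₁/r³. Force on dipole 2 is F = p₂·dE/dr (gradient along axis).
dE/dr = −6kp₁/r⁴, so |F| = 6kp₁p₂/r⁴ (attractive for aligned moments).
F = 6(8.99×10⁹)(4.13×10⁻¹¹)(2.58×10⁻¹⁰)/(1.27)⁴ = 2.209×10⁻¹⁰ N.

F ≈ 2.21×10⁻¹⁰ N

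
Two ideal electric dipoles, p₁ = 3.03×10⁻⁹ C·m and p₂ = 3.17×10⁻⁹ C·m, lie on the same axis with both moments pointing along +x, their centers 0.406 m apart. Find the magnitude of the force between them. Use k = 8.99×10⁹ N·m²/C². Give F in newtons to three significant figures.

F ≈ 1.91×10⁻⁵ N

On-axis field of dipole 1 at distance r: E = 2kp₁/r³. Force on dipole 2 is F = p₂·dE/dr (gradient along axis).
dE/dr = −6kp₁/r⁴, so |F| = 6kp₁p₂/r⁴ (attractive for aligned moments).
F = 6(8.99×10⁹)(3.03×10⁻⁹)(3.17×10⁻⁹)/(0.406)⁴ = 1.907×10⁻⁵ N.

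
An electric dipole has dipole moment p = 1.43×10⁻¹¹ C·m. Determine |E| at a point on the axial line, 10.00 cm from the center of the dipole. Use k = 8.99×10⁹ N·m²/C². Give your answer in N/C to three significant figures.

On the dipole axis E = 2kp/r³.
E = 2·(8.99×10⁹)(1.43×10⁻¹¹) / (0.100)³ = 257.1 N/C.

E ≈ 257 N/C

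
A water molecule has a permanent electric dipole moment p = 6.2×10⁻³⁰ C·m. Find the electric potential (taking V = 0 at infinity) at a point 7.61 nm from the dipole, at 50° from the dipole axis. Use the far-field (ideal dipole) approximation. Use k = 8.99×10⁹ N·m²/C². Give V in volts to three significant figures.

The dipole potential is V = kp cosθ / r².
V = (8.99×10⁹)(6.20×10⁻³⁰)·cos50° / (7.61×10⁻⁹)² = 6.187×10⁻⁴ V.

V ≈ 6.19×10⁻⁴ V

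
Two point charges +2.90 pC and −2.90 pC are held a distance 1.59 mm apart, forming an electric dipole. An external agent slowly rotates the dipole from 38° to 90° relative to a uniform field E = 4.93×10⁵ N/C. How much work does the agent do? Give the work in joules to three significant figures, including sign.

Dipole moment p = qd = (2.90×10⁻¹² C)(0.00159 m) = 4.611×10⁻¹⁵ C·m.
W_ext = ΔU = U(θ₂) − U(θ₁) = −pE cosθ₂ − (−pE cosθ₁) = pE(cosθ₁ − cosθ₂).
W = (4.611×10⁻¹⁵)(4.93×10⁵)·(cos38° − cos90°) = (2.273×10⁻⁹)·(+0.7880) = 1.791×10⁻⁹ J.

W ≈ 1.79×10⁻⁹ J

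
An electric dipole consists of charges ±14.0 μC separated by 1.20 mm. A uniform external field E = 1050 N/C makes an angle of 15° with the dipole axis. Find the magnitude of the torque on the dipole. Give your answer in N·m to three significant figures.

Dipole moment p = qd = (1.40×10⁻⁵ C)(0.00120 m) = 1.68×10⁻⁸ C·m.
Torque on an electric dipole: τ = pE sinθ.
τ = (1.68×10⁻⁸)(1050)·sin15° = 4.566×10⁻⁶ N·m.

τ ≈ 4.57×10⁻⁶ N·m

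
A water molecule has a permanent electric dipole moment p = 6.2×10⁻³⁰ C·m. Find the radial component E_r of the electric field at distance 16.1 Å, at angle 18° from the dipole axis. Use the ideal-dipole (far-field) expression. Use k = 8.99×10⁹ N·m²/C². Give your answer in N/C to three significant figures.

For a dipole, E_r = (2kp cosθ)/r³.
kp/r³ = (8.99×10⁹)(6.20×10⁻³⁰)/(1.61×10⁻⁹)³ = 1.336×10⁷ N/C.
E_r = 2·1.336×10⁷·cos18° = 2.540×10⁷ N/C.

E_r ≈ 2.54×10⁷ N/C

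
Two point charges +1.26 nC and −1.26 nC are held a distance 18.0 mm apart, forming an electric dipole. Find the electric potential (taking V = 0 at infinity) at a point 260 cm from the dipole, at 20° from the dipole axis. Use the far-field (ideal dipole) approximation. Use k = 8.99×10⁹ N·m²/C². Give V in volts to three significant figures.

V ≈ 0.0283 V

Dipole moment p = qd = (1.26×10⁻⁹ C)(0.0180 m) = 2.268×10⁻¹¹ C·m.
The dipole potential is V = kp cosθ / r².
V = (8.99×10⁹)(2.268×10⁻¹¹)·cos20° / (2.60)² = 0.02834 V.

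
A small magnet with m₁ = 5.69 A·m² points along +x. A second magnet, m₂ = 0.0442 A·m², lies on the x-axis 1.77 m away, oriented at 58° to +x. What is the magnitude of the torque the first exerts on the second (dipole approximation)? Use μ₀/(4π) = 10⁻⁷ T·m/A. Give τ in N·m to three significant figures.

Dipole B is on the axis of dipole A, so B₁ there is axial: B₁ = (μ₀/4π)·2m₁/r³ along +x.
B₁ = 2(10⁻⁷)(5.69)/(1.77)³ = 2.052×10⁻⁷ T.
τ = m₂ B₁ sinθ.
τ = (0.0442)(2.052×10⁻⁷)·sin58° = 7.692×10⁻⁹ N·m.

τ ≈ 7.69×10⁻⁹ N·m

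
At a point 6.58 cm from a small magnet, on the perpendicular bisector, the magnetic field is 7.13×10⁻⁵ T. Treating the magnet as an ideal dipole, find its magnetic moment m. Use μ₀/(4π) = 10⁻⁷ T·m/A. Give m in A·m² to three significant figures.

In the equatorial plane B = (μ₀/4π)·m/r³, so m = Br³·4π/(μ₀).
m = (7.13×10⁻⁵)·(0.0658)³ / (10⁻⁷) = 0.2031 A·m².

m ≈ 0.203 A·m²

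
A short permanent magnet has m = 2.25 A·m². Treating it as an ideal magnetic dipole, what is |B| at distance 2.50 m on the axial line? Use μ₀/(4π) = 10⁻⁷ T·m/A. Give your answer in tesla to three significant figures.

B ≈ 2.88×10⁻⁸ T

On axis B = (μ₀/4π)·2m/r³.
B = 2·(10⁻⁷)·(2.25) / (2.50)³ = 2.880×10⁻⁸ T.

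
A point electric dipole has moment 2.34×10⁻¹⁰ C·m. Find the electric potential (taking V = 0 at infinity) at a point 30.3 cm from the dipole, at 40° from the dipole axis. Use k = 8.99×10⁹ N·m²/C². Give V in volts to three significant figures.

V ≈ 17.6 V

The dipole potential is V = kp cosθ / r².
V = (8.99×10⁹)(2.34×10⁻¹⁰)·cos40° / (0.303)² = 17.55 V.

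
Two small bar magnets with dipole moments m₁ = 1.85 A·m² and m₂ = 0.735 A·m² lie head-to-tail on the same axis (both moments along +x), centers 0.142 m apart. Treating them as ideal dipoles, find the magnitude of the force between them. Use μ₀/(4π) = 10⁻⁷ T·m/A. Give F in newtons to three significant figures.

On-axis B of dipole 1: B = (μ₀/4π)·2m₁/r³. Force on dipole 2: F = m₂·dB/dr.
dB/dr = −(μ₀/4π)·6m₁/r⁴, so |F| = (μ₀/4π)·6m₁m₂/r⁴.
F = 6(10⁻⁷)(1.85)(0.735)/(0.142)⁴ = 0.002007 N.

F ≈ 0.00201 N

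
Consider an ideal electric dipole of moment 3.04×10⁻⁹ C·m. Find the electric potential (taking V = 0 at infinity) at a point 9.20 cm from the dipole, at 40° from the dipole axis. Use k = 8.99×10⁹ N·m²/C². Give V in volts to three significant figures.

V ≈ 2470 V

The dipole potential is V = kp cosθ / r².
V = (8.99×10⁹)(3.04×10⁻⁹)·cos40° / (0.0920)² = 2473 V.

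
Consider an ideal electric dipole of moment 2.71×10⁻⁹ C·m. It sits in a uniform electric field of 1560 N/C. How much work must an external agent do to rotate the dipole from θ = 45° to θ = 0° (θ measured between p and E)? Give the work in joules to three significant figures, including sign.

W_ext = ΔU = U(θ₂) − U(θ₁) = −pE cosθ₂ − (−pE cosθ₁) = pE(cosθ₁ − cosθ₂).
W = (2.71×10⁻⁹)(1560)·(cos45° − cos0°) = (4.228×10⁻⁶)·(-0.2929) = -1.238×10⁻⁶ J.

W ≈ -1.24×10⁻⁶ J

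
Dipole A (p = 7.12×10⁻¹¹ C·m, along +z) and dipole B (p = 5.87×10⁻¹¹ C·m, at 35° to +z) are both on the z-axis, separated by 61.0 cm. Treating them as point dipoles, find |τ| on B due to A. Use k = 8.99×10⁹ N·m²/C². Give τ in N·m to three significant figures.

The second dipole sits on the axis of the first, so the field there is axial: E₁ = 2kp₁/r³ along +z.
E₁ = 2(8.99×10⁹)(7.12×10⁻¹¹)/(0.610)³ = 5.640 N/C.
Torque on the second dipole: τ = p₂ E₁ sinθ.
τ = (5.87×10⁻¹¹)(5.640)·sin35° = 1.899×10⁻¹⁰ N·m.

τ ≈ 1.90×10⁻¹⁰ N·m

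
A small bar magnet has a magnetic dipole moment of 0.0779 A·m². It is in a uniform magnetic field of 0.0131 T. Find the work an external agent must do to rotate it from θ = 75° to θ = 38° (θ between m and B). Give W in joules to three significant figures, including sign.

W ≈ -5.40×10⁻⁴ J

W_ext = ΔU = −mB cosθ₂ + mB cosθ₁ = mB(cosθ₁ − cosθ₂).
W = (0.0779)(0.0131)·(cos75° − cos38°) = (0.001020)·(-0.5292) = -5.400×10⁻⁴ J.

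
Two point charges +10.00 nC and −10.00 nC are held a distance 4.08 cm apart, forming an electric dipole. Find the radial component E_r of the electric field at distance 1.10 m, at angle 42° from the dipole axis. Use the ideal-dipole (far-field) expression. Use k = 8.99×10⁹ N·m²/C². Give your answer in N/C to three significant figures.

Dipole moment p = qd = (1.00×10⁻⁸ C)(0.0408 m) = 4.08×10⁻¹⁰ C·m.
For a dipole, E_r = (2kp cosθ)/r³.
kp/r³ = (8.99×10⁹)(4.08×10⁻¹⁰)/(1.10)³ = 2.756 N/C.
E_r = 2·2.756·cos42° = 4.096 N/C.

E_r ≈ 4.10 N/C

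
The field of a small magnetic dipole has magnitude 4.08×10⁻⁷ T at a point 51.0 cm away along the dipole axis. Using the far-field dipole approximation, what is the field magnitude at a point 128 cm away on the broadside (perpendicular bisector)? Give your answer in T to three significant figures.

B ≈ 1.29×10⁻⁸ T

Dipole fields scale as 1/r³ in the far field.
The axial field is twice the equatorial field at the same r, so the geometry factor is 1/2.
B₂ = B₁ · (1/2) · (r₁/r₂)³ = 4.08×10⁻⁷ · 0.5 · (51.0/128)³.
(r₁/r₂)³ = (0.3984)³ = 0.06325.
B₂ ≈ 1.290×10⁻⁸ T.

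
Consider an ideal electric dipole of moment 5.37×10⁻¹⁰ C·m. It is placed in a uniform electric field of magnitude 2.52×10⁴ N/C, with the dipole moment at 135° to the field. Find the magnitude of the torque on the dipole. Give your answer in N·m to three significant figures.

Torque on an electric dipole: τ = pE sinθ.
τ = (5.37×10⁻¹⁰)(2.52×10⁴)·sin135° = 9.569×10⁻⁶ N·m.

τ ≈ 9.57×10⁻⁶ N·m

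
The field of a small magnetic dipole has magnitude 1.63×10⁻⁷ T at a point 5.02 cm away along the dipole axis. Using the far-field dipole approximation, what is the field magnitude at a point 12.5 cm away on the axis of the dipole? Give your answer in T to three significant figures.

B ≈ 1.06×10⁻⁸ T

Dipole fields scale as 1/r³ in the far field; the geometry is the same at both points.
B₂ = B₁ · (r₁/r₂)³ = 1.63×10⁻⁷ · (5.02/12.5)³.
(r₁/r₂)³ = (0.4016)³ = 0.06477.
B₂ ≈ 1.056×10⁻⁸ T.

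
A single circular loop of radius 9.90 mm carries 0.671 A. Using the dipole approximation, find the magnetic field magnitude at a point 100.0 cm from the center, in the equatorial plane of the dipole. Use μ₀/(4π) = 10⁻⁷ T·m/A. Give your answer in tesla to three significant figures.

Magnetic moment m = IA = Iπa² = (0.671)·π·(0.00990)² = 2.066×10⁻⁴ A·m².
In the equatorial plane B = (μ₀/4π)·m/r³ (half the axial value).
B = (10⁻⁷)·(2.066×10⁻⁴) / (1.00)³ = 2.066×10⁻¹¹ T.

B ≈ 2.07×10⁻¹¹ T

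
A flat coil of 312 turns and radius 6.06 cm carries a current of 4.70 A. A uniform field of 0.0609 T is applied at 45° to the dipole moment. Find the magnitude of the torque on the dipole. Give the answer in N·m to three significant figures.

τ ≈ 0.729 N·m

m = NIA = NIπa² = 312·(4.70)·π·(0.0606)² = 16.92 A·m².
Torque on a magnetic dipole: τ = mB sinθ.
τ = (16.92)(0.0609)·sin45° = 0.7286 N·m.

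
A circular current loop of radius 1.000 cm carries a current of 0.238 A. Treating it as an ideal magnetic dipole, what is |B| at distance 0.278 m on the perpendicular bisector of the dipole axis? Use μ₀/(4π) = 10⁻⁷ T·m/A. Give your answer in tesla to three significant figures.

B ≈ 3.48×10⁻¹⁰ T

Magnetic moment m = IA = Iπa² = (0.238)·π·(0.0100)² = 7.477×10⁻⁵ A·m².
In the equatorial plane B = (μ₀/4π)·m/r³ (half the axial value).
B = (10⁻⁷)·(7.477×10⁻⁵) / (0.278)³ = 3.480×10⁻¹⁰ T.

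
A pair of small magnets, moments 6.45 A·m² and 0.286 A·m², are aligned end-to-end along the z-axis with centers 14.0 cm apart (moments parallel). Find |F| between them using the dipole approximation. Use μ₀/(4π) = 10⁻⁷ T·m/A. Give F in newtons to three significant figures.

F ≈ 0.00288 N

On-axis B of dipole 1: B = (μ₀/4π)·2m₁/r³. Force on dipole 2: F = m₂·dB/dr.
dB/dr = −(μ₀/4π)·6m₁/r⁴, so |F| = (μ₀/4π)·6m₁m₂/r⁴.
F = 6(10⁻⁷)(6.45)(0.286)/(0.140)⁴ = 0.002881 N.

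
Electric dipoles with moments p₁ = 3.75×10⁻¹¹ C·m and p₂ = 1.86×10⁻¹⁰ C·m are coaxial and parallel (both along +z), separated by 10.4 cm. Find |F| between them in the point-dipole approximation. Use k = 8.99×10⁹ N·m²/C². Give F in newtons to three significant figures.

On-axis field of dipole 1 at distance r: E = 2kp₁/r³. Force on dipole 2 is F = p₂·dE/dr (gradient along axis).
dE/dr = −6kp₁/r⁴, so |F| = 6kp₁p₂/r⁴ (attractive for aligned moments).
F = 6(8.99×10⁹)(3.75×10⁻¹¹)(1.86×10⁻¹⁰)/(0.104)⁴ = 3.216×10⁻⁶ N.

F ≈ 3.22×10⁻⁶ N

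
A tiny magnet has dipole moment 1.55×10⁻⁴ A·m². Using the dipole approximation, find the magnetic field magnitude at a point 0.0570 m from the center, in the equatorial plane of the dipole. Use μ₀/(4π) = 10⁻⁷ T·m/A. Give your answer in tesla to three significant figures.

In the equatorial plane B = (μ₀/4π)·m/r³ (half the axial value).
B = (10⁻⁷)·(1.55×10⁻⁴) / (0.0570)³ = 8.370×10⁻⁸ T.

B ≈ 8.37×10⁻⁸ T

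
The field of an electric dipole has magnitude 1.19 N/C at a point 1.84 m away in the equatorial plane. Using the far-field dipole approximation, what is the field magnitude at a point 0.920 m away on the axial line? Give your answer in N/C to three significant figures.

Dipole fields scale as 1/r³ in the far field.
The axial field is twice the equatorial field at the same r, so the geometry factor is 2/1.
E₂ = E₁ · (2/1) · (r₁/r₂)³ = 1.19 · 2 · (1.84/0.920)³.
(r₁/r₂)³ = (2)³ = 8.
E₂ ≈ 19.04 N/C.

E ≈ 19.0 N/C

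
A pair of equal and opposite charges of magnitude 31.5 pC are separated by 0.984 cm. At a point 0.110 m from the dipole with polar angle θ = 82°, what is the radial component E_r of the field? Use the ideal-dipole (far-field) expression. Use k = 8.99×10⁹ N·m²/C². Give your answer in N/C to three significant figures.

Dipole moment p = qd = (3.15×10⁻¹¹ C)(0.00984 m) = 3.10×10⁻¹³ C·m.
For a dipole, E_r = (2kp cosθ)/r³.
kp/r³ = (8.99×10⁹)(3.10×10⁻¹³)/(0.110)³ = 2.094 N/C.
E_r = 2·2.094·cos82° = 0.5828 N/C.

E_r ≈ 0.583 N/C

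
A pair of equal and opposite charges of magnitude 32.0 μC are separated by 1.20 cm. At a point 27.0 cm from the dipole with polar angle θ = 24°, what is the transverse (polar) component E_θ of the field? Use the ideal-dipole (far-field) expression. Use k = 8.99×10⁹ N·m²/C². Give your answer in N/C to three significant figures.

E_θ ≈ 7.13×10⁴ N/C

Dipole moment p = qd = (3.20×10⁻⁵ C)(0.0120 m) = 3.84×10⁻⁷ C·m.
For a dipole, E_θ = (kp sinθ)/r³.
kp/r³ = (8.99×10⁹)(3.84×10⁻⁷)/(0.270)³ = 1.754×10⁵ N/C.
E_θ = 1.754×10⁵·sin24° = 7.134×10⁴ N/C.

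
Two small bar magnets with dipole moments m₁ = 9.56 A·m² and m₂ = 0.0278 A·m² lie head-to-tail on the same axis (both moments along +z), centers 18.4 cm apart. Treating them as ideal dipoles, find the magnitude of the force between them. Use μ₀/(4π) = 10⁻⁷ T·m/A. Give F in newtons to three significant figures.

F ≈ 1.39×10⁻⁴ N

On-axis B of dipole 1: B = (μ₀/4π)·2m₁/r³. Force on dipole 2: F = m₂·dB/dr.
dB/dr = −(μ₀/4π)·6m₁/r⁴, so |F| = (μ₀/4π)·6m₁m₂/r⁴.
F = 6(10⁻⁷)(9.56)(0.0278)/(0.184)⁴ = 1.391×10⁻⁴ N.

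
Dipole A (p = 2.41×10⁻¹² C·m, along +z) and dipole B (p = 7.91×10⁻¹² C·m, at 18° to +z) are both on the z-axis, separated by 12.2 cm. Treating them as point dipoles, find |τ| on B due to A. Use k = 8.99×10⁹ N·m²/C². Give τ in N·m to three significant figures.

The second dipole sits on the axis of the first, so the field there is axial: E₁ = 2kp₁/r³ along +z.
E₁ = 2(8.99×10⁹)(2.41×10⁻¹²)/(0.122)³ = 23.86 N/C.
Torque on the second dipole: τ = p₂ E₁ sinθ.
τ = (7.91×10⁻¹²)(23.86)·sin18° = 5.833×10⁻¹¹ N·m.

τ ≈ 5.83×10⁻¹¹ N·m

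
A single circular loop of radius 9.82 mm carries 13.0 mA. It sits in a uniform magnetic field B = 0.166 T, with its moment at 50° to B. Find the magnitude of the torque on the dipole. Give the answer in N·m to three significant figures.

τ ≈ 5.01×10⁻⁷ N·m

Magnetic moment m = IA = Iπa² = (0.0130)·π·(0.00982)² = 3.938×10⁻⁶ A·m².
Torque on a magnetic dipole: τ = mB sinθ.
τ = (3.938×10⁻⁶)(0.166)·sin50° = 5.008×10⁻⁷ N·m.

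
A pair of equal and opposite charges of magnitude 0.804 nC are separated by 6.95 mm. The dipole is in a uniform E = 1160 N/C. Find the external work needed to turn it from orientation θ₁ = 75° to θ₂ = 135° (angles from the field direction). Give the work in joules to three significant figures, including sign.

Dipole moment p = qd = (8.04×10⁻¹⁰ C)(0.00695 m) = 5.588×10⁻¹² C·m.
W_ext = ΔU = U(θ₂) − U(θ₁) = −pE cosθ₂ − (−pE cosθ₁) = pE(cosθ₁ − cosθ₂).
W = (5.588×10⁻¹²)(1160)·(cos75° − cos135°) = (6.482×10⁻⁹)·(+0.9659) = 6.261×10⁻⁹ J.

W ≈ 6.26×10⁻⁹ J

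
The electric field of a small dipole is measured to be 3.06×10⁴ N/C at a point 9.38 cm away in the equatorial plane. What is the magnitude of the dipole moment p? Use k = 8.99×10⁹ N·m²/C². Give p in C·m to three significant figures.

p ≈ 2.81×10⁻⁹ C·m

In the equatorial plane E = kp/r³, so p = Er³/(k).
p = (3.06×10⁴)·(0.0938)³ / (8.99×10⁹) = 2.809×10⁻⁹ C·m.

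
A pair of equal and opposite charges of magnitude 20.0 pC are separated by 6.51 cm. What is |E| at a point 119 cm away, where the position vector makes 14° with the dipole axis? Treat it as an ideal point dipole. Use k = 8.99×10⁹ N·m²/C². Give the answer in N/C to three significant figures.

E ≈ 0.0136 N/C

Dipole moment p = qd = (2.00×10⁻¹¹ C)(0.0651 m) = 1.302×10⁻¹² C·m.
At angle θ the dipole field magnitude is E = (kp/r³)·√(1 + 3cos²θ).
kp/r³ = (8.99×10⁹)(1.302×10⁻¹²) / (1.19)³ = 0.006946 N/C.
√(1 + 3cos²14°) = √(1 + 3·0.9415) = √3.8244 ≈ 1.9556.
E ≈ 0.006946 × 1.956 = 0.01358 N/C.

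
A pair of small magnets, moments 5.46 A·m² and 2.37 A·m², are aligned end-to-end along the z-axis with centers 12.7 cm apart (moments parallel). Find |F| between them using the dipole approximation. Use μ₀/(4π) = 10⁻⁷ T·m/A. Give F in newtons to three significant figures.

On-axis B of dipole 1: B = (μ₀/4π)·2m₁/r³. Force on dipole 2: F = m₂·dB/dr.
dB/dr = −(μ₀/4π)·6m₁/r⁴, so |F| = (μ₀/4π)·6m₁m₂/r⁴.
F = 6(10⁻⁷)(5.46)(2.37)/(0.127)⁴ = 0.02985 N.

F ≈ 0.0298 N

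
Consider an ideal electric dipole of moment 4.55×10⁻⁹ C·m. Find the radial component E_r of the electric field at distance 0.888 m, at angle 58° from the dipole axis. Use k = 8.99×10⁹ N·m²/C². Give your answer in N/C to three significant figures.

E_r ≈ 61.9 N/C

For a dipole, E_r = (2kp cosθ)/r³.
kp/r³ = (8.99×10⁹)(4.55×10⁻⁹)/(0.888)³ = 58.42 N/C.
E_r = 2·58.42·cos58° = 61.91 N/C.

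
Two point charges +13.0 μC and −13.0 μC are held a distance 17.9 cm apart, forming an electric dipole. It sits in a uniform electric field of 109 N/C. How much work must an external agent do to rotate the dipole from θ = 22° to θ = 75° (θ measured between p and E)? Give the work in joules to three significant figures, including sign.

W ≈ 1.70×10⁻⁴ J

Dipole moment p = qd = (1.30×10⁻⁵ C)(0.179 m) = 2.327×10⁻⁶ C·m.
W_ext = ΔU = U(θ₂) − U(θ₁) = −pE cosθ₂ − (−pE cosθ₁) = pE(cosθ₁ − cosθ₂).
W = (2.327×10⁻⁶)(109)·(cos22° − cos75°) = (2.536×10⁻⁴)·(+0.6684) = 1.695×10⁻⁴ J.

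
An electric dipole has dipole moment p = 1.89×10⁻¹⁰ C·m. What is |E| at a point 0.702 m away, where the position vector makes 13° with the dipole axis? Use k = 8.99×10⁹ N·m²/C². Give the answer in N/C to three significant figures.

E ≈ 9.63 N/C

At angle θ the dipole field magnitude is E = (kp/r³)·√(1 + 3cos²θ).
kp/r³ = (8.99×10⁹)(1.89×10⁻¹⁰) / (0.702)³ = 4.911 N/C.
√(1 + 3cos²13°) = √(1 + 3·0.9494) = √3.8482 ≈ 1.9617.
E ≈ 4.911 × 1.962 = 9.635 N/C.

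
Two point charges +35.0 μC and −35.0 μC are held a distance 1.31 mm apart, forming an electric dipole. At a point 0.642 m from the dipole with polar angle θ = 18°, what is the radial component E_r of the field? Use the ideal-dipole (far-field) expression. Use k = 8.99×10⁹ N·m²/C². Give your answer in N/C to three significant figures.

Dipole moment p = qd = (3.50×10⁻⁵ C)(0.00131 m) = 4.585×10⁻⁸ C·m.
For a dipole, E_r = (2kp cosθ)/r³.
kp/r³ = (8.99×10⁹)(4.585×10⁻⁸)/(0.642)³ = 1558 N/C.
E_r = 2·1558·cos18° = 2963 N/C.

E_r ≈ 2960 N/C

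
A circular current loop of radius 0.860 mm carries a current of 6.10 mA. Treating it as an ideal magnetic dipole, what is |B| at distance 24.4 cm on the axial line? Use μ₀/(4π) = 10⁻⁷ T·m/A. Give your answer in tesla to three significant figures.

Magnetic moment m = IA = Iπa² = (0.00610)·π·(8.60×10⁻⁴)² = 1.417×10⁻⁸ A·m².
On axis B = (μ₀/4π)·2m/r³.
B = 2·(10⁻⁷)·(1.417×10⁻⁸) / (0.244)³ = 1.951×10⁻¹³ T.

B ≈ 1.95×10⁻¹³ T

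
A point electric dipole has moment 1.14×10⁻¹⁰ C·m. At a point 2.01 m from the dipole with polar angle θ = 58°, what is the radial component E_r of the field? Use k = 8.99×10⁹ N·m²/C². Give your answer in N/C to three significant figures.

E_r ≈ 0.134 N/C

For a dipole, E_r = (2kp cosθ)/r³.
kp/r³ = (8.99×10⁹)(1.14×10⁻¹⁰)/(2.01)³ = 0.1262 N/C.
E_r = 2·0.1262·cos58° = 0.1338 N/C.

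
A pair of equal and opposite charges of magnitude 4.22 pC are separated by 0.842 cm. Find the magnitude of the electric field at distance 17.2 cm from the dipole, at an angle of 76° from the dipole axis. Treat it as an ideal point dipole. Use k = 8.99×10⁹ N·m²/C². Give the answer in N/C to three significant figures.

Dipole moment p = qd = (4.22×10⁻¹² C)(0.00842 m) = 3.553×10⁻¹⁴ C·m.
At angle θ the dipole field magnitude is E = (kp/r³)·√(1 + 3cos²θ).
kp/r³ = (8.99×10⁹)(3.553×10⁻¹⁴) / (0.172)³ = 0.06277 N/C.
√(1 + 3cos²76°) = √(1 + 3·0.0585) = √1.1756 ≈ 1.0842.
E ≈ 0.06277 × 1.084 = 0.06806 N/C.

E ≈ 0.0681 N/C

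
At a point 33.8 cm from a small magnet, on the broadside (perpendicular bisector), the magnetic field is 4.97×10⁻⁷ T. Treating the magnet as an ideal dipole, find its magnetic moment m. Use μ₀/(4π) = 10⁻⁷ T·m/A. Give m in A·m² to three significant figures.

In the equatorial plane B = (μ₀/4π)·m/r³, so m = Br³·4π/(μ₀).
m = (4.97×10⁻⁷)·(0.338)³ / (10⁻⁷) = 0.1919 A·m².

m ≈ 0.192 A·m²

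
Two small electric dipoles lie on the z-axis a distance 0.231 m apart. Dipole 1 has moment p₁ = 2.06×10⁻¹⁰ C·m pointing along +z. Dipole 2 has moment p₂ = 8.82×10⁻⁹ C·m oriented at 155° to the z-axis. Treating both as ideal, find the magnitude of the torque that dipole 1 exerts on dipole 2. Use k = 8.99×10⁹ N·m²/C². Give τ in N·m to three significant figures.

τ ≈ 1.12×10⁻⁶ N·m

The second dipole sits on the axis of the first, so the field there is axial: E₁ = 2kp₁/r³ along +z.
E₁ = 2(8.99×10⁹)(2.06×10⁻¹⁰)/(0.231)³ = 300.5 N/C.
Torque on the second dipole: τ = p₂ E₁ sinθ.
τ = (8.82×10⁻⁹)(300.5)·sin155° = 1.120×10⁻⁶ N·m.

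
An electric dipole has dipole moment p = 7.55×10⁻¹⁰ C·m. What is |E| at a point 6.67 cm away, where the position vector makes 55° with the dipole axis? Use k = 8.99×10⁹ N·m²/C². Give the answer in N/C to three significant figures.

At angle θ the dipole field magnitude is E = (kp/r³)·√(1 + 3cos²θ).
kp/r³ = (8.99×10⁹)(7.55×10⁻¹⁰) / (0.0667)³ = 2.287×10⁴ N/C.
√(1 + 3cos²55°) = √(1 + 3·0.3290) = √1.9870 ≈ 1.4096.
E ≈ 2.287×10⁴ × 1.410 = 3.224×10⁴ N/C.

E ≈ 3.22×10⁴ N/C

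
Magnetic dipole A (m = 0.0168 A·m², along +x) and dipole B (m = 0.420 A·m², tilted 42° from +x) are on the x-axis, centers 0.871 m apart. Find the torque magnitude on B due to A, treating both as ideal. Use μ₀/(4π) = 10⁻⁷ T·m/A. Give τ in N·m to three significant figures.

τ ≈ 1.43×10⁻⁹ N·m

Dipole B is on the axis of dipole A, so B₁ there is axial: B₁ = (μ₀/4π)·2m₁/r³ along +x.
B₁ = 2(10⁻⁷)(0.0168)/(0.871)³ = 5.085×10⁻⁹ T.
τ = m₂ B₁ sinθ.
τ = (0.420)(5.085×10⁻⁹)·sin42° = 1.429×10⁻⁹ N·m.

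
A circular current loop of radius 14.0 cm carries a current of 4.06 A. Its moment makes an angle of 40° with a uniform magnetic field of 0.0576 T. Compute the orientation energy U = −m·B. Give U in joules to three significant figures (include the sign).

U ≈ -0.0110 J

Magnetic moment m = IA = Iπa² = (4.06)·π·(0.140)² = 0.250 A·m².
U = −m·B = −mB cosθ.
U = −(0.250)(0.0576)·cos40° = -0.01103 J.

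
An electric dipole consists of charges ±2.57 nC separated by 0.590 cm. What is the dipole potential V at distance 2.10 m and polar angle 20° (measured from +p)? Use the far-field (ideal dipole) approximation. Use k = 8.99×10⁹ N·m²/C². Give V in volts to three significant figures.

V ≈ 0.0290 V

Dipole moment p = qd = (2.57×10⁻⁹ C)(0.00590 m) = 1.516×10⁻¹¹ C·m.
The dipole potential is V = kp cosθ / r².
V = (8.99×10⁹)(1.516×10⁻¹¹)·cos20° / (2.10)² = 0.02904 V.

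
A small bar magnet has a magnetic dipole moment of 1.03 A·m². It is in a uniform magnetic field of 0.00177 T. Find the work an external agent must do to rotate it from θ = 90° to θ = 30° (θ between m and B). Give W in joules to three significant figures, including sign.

W ≈ -0.00158 J

W_ext = ΔU = −mB cosθ₂ + mB cosθ₁ = mB(cosθ₁ − cosθ₂).
W = (1.03)(0.00177)·(cos90° − cos30°) = (0.001823)·(-0.8660) = -0.001579 J.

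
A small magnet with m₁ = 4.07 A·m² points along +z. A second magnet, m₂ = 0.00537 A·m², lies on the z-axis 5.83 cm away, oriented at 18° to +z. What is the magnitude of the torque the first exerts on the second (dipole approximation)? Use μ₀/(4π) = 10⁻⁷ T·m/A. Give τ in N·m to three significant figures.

Dipole B is on the axis of dipole A, so B₁ there is axial: B₁ = (μ₀/4π)·2m₁/r³ along +z.
B₁ = 2(10⁻⁷)(4.07)/(0.0583)³ = 0.004108 T.
τ = m₂ B₁ sinθ.
τ = (0.00537)(0.004108)·sin18° = 6.817×10⁻⁶ N·m.

τ ≈ 6.82×10⁻⁶ N·m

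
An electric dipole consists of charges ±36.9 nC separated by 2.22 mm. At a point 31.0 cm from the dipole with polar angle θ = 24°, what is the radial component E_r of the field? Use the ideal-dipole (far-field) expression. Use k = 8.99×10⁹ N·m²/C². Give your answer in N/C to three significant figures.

E_r ≈ 45.2 N/C

Dipole moment p = qd = (3.69×10⁻⁸ C)(0.00222 m) = 8.192×10⁻¹¹ C·m.
For a dipole, E_r = (2kp cosθ)/r³.
kp/r³ = (8.99×10⁹)(8.192×10⁻¹¹)/(0.310)³ = 24.72 N/C.
E_r = 2·24.72·cos24° = 45.17 N/C.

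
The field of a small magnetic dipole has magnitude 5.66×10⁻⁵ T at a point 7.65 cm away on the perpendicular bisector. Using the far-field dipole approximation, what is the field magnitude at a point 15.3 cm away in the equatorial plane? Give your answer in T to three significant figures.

B ≈ 7.08×10⁻⁶ T

Dipole fields scale as 1/r³ in the far field; the geometry is the same at both points.
B₂ = B₁ · (r₁/r₂)³ = 5.66×10⁻⁵ · (7.65/15.3)³.
(r₁/r₂)³ = (0.5)³ = 0.125.
B₂ ≈ 7.075×10⁻⁶ T.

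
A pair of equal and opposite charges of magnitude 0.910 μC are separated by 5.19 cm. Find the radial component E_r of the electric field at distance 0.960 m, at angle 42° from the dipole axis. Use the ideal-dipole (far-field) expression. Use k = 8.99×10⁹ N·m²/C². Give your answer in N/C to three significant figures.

E_r ≈ 713 N/C

Dipole moment p = qd = (9.10×10⁻⁷ C)(0.0519 m) = 4.723×10⁻⁸ C·m.
For a dipole, E_r = (2kp cosθ)/r³.
kp/r³ = (8.99×10⁹)(4.723×10⁻⁸)/(0.960)³ = 479.9 N/C.
E_r = 2·479.9·cos42° = 713.3 N/C.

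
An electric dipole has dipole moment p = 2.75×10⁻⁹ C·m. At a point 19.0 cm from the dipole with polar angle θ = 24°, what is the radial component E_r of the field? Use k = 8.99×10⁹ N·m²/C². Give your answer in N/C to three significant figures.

E_r ≈ 6590 N/C

For a dipole, E_r = (2kp cosθ)/r³.
kp/r³ = (8.99×10⁹)(2.75×10⁻⁹)/(0.190)³ = 3604 N/C.
E_r = 2·3604·cos24° = 6586 N/C.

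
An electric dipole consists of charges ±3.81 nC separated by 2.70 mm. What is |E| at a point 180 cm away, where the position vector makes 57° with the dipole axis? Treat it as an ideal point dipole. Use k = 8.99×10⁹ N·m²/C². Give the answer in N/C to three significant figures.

E ≈ 0.0218 N/C

Dipole moment p = qd = (3.81×10⁻⁹ C)(0.00270 m) = 1.029×10⁻¹¹ C·m.
At angle θ the dipole field magnitude is E = (kp/r³)·√(1 + 3cos²θ).
kp/r³ = (8.99×10⁹)(1.029×10⁻¹¹) / (1.80)³ = 0.01586 N/C.
√(1 + 3cos²57°) = √(1 + 3·0.2966) = √1.8899 ≈ 1.3747.
E ≈ 0.01586 × 1.375 = 0.02181 N/C.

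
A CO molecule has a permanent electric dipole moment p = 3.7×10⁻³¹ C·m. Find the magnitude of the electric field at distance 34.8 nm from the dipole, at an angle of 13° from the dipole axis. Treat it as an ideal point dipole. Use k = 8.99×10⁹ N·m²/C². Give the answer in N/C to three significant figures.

E ≈ 155 N/C

At angle θ the dipole field magnitude is E = (kp/r³)·√(1 + 3cos²θ).
kp/r³ = (8.99×10⁹)(3.70×10⁻³¹) / (3.48×10⁻⁸)³ = 78.93 N/C.
√(1 + 3cos²13°) = √(1 + 3·0.9494) = √3.8482 ≈ 1.9617.
E ≈ 78.93 × 1.962 = 154.8 N/C.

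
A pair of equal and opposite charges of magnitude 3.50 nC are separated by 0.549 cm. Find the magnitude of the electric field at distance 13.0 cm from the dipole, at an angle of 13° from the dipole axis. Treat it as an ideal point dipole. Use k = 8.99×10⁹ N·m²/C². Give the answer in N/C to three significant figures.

E ≈ 154 N/C

Dipole moment p = qd = (3.50×10⁻⁹ C)(0.00549 m) = 1.922×10⁻¹¹ C·m.
At angle θ the dipole field magnitude is E = (kp/r³)·√(1 + 3cos²θ).
kp/r³ = (8.99×10⁹)(1.922×10⁻¹¹) / (0.130)³ = 78.65 N/C.
√(1 + 3cos²13°) = √(1 + 3·0.9494) = √3.8482 ≈ 1.9617.
E ≈ 78.65 × 1.962 = 154.3 N/C.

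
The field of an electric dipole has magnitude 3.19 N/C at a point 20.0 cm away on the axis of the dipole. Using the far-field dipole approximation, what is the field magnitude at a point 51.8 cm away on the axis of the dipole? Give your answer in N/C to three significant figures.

Dipole fields scale as 1/r³ in the far field; the geometry is the same at both points.
E₂ = E₁ · (r₁/r₂)³ = 3.19 · (20.0/51.8)³.
(r₁/r₂)³ = (0.3861)³ = 0.05756.
E₂ ≈ 0.1836 N/C.

E ≈ 0.184 N/C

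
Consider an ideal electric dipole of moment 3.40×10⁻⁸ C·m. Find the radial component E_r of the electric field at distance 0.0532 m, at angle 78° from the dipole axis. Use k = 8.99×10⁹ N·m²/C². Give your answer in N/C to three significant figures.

E_r ≈ 8.44×10⁵ N/C

For a dipole, E_r = (2kp cosθ)/r³.
kp/r³ = (8.99×10⁹)(3.40×10⁻⁸)/(0.0532)³ = 2.030×10⁶ N/C.
E_r = 2·2.030×10⁶·cos78° = 8.441×10⁵ N/C.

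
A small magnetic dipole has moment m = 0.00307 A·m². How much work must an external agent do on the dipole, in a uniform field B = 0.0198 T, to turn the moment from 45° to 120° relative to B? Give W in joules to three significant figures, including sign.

W_ext = ΔU = −mB cosθ₂ + mB cosθ₁ = mB(cosθ₁ − cosθ₂).
W = (0.00307)(0.0198)·(cos45° − cos120°) = (6.079×10⁻⁵)·(+1.2071) = 7.338×10⁻⁵ J.

W ≈ 7.34×10⁻⁵ J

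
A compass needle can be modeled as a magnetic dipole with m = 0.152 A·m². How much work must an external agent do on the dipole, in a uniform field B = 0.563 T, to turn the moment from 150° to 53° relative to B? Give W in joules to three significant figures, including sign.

W_ext = ΔU = −mB cosθ₂ + mB cosθ₁ = mB(cosθ₁ − cosθ₂).
W = (0.152)(0.563)·(cos150° − cos53°) = (0.08558)·(-1.4678) = -0.1256 J.

W ≈ -0.126 J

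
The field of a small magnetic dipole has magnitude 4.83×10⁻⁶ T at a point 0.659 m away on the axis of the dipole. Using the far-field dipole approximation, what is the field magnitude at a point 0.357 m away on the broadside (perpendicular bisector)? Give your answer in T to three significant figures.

B ≈ 1.52×10⁻⁵ T

Dipole fields scale as 1/r³ in the far field.
The axial field is twice the equatorial field at the same r, so the geometry factor is 1/2.
B₂ = B₁ · (1/2) · (r₁/r₂)³ = 4.83×10⁻⁶ · 0.5 · (0.659/0.357)³.
(r₁/r₂)³ = (1.846)³ = 6.29.
B₂ ≈ 1.519×10⁻⁵ T.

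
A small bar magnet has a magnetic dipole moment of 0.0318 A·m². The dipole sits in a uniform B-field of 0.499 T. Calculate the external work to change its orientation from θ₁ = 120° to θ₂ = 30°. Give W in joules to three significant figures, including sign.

W ≈ -0.0217 J

W_ext = ΔU = −mB cosθ₂ + mB cosθ₁ = mB(cosθ₁ − cosθ₂).
W = (0.0318)(0.499)·(cos120° − cos30°) = (0.01587)·(-1.3660) = -0.02168 J.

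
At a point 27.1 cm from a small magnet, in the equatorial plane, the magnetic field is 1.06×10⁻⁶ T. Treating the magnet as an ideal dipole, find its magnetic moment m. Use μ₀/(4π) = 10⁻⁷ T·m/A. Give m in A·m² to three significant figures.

In the equatorial plane B = (μ₀/4π)·m/r³, so m = Br³·4π/(μ₀).
m = (1.06×10⁻⁶)·(0.271)³ / (10⁻⁷) = 0.2110 A·m².

m ≈ 0.211 A·m²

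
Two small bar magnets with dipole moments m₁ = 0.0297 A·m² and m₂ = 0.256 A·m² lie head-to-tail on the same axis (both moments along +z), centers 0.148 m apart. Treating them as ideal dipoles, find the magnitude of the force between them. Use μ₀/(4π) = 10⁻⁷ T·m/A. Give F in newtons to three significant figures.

F ≈ 9.51×10⁻⁶ N

On-axis B of dipole 1: B = (μ₀/4π)·2m₁/r³. Force on dipole 2: F = m₂·dB/dr.
dB/dr = −(μ₀/4π)·6m₁/r⁴, so |F| = (μ₀/4π)·6m₁m₂/r⁴.
F = 6(10⁻⁷)(0.0297)(0.256)/(0.148)⁴ = 9.508×10⁻⁶ N.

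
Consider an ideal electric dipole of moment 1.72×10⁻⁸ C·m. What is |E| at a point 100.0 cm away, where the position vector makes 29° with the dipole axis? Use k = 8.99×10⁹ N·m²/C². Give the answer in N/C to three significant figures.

E ≈ 281 N/C

At angle θ the dipole field magnitude is E = (kp/r³)·√(1 + 3cos²θ).
kp/r³ = (8.99×10⁹)(1.72×10⁻⁸) / (1.00)³ = 154.6 N/C.
√(1 + 3cos²29°) = √(1 + 3·0.7650) = √3.2949 ≈ 1.8152.
E ≈ 154.6 × 1.815 = 280.7 N/C.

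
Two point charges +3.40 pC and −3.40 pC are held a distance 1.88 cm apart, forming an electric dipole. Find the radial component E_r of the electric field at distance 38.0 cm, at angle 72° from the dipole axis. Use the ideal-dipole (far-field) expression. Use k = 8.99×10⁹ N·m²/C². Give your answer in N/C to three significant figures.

E_r ≈ 0.00647 N/C

Dipole moment p = qd = (3.40×10⁻¹² C)(0.0188 m) = 6.392×10⁻¹⁴ C·m.
For a dipole, E_r = (2kp cosθ)/r³.
kp/r³ = (8.99×10⁹)(6.392×10⁻¹⁴)/(0.380)³ = 0.01047 N/C.
E_r = 2·0.01047·cos72° = 0.006472 N/C.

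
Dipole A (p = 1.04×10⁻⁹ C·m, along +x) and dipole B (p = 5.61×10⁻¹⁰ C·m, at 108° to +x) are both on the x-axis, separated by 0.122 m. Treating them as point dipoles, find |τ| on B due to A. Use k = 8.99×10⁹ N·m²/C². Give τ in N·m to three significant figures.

τ ≈ 5.49×10⁻⁶ N·m

The second dipole sits on the axis of the first, so the field there is axial: E₁ = 2kp₁/r³ along +x.
E₁ = 2(8.99×10⁹)(1.04×10⁻⁹)/(0.122)³ = 1.030×10⁴ N/C.
Torque on the second dipole: τ = p₂ E₁ sinθ.
τ = (5.61×10⁻¹⁰)(1.030×10⁴)·sin108° = 5.494×10⁻⁶ N·m.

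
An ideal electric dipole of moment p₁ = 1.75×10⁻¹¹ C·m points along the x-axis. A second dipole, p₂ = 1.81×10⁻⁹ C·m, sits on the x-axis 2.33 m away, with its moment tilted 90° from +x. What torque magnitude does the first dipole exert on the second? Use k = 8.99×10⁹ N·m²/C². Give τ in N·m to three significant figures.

The second dipole sits on the axis of the first, so the field there is axial: E₁ = 2kp₁/r³ along +x.
E₁ = 2(8.99×10⁹)(1.75×10⁻¹¹)/(2.33)³ = 0.02487 N/C.
Torque on the second dipole: τ = p₂ E₁ sinθ.
τ = (1.81×10⁻⁹)(0.02487)·sin90° = 4.502×10⁻¹¹ N·m.

τ ≈ 4.50×10⁻¹¹ N·m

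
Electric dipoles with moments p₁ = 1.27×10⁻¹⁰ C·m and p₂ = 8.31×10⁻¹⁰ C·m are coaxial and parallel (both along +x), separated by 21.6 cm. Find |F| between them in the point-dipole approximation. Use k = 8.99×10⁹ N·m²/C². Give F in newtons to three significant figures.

On-axis field of dipole 1 at distance r: E = 2kp₁/r³. Force on dipole 2 is F = p₂·dE/dr (gradient along axis).
dE/dr = −6kp₁/r⁴, so |F| = 6kp₁p₂/r⁴ (attractive for aligned moments).
F = 6(8.99×10⁹)(1.27×10⁻¹⁰)(8.31×10⁻¹⁰)/(0.216)⁴ = 2.615×10⁻⁶ N.

F ≈ 2.62×10⁻⁶ N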